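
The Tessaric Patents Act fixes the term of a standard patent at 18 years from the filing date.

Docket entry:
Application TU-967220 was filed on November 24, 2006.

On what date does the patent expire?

2024-11-24

Filing date + 18 years → 24 November 2024.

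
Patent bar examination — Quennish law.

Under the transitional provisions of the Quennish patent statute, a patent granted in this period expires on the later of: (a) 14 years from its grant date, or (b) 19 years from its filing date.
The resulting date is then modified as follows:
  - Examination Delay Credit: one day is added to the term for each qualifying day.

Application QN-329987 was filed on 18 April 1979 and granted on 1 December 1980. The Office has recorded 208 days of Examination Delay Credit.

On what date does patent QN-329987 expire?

(a) grant + 14 years → 1 December 1994.
(b) filing + 19 years → 18 April 1998.
Later of the two: 18 April 1998.
Examination Delay Credit: +208 days → 12 November 1998.

1998-11-12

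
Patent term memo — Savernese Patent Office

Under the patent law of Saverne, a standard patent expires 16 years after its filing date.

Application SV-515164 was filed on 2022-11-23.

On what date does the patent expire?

Filing date + 16 years → 23 November 2038.

November 23, 2038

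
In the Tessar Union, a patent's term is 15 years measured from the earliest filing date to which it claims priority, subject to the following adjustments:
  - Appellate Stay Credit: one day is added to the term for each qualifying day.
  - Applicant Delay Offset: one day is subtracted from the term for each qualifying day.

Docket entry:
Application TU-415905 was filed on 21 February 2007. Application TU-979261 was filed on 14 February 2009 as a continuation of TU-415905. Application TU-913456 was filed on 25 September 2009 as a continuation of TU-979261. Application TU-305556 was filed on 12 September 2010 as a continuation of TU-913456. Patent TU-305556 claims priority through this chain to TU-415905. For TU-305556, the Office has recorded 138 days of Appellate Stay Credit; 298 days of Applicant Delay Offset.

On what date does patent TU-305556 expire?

2021-09-14

Earliest priority filing: 21 February 2007.
Base term: 21 February 2007 + 15 years → 21 February 2022.
Appellate Stay Credit: +138 days → 9 July 2022.
Applicant Delay Offset: −298 days → 14 September 2021.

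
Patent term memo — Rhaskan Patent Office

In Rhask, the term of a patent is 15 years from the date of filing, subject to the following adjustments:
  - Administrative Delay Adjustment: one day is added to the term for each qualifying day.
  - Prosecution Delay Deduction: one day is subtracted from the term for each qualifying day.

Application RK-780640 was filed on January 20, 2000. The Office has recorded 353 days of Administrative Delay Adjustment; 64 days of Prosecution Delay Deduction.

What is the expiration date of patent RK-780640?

Base term: filing date + 15 years → 20 January 2015.
Administrative Delay Adjustment: +353 days → 8 January 2016.
Prosecution Delay Deduction: −64 days → 5 November 2015.

2015-11-05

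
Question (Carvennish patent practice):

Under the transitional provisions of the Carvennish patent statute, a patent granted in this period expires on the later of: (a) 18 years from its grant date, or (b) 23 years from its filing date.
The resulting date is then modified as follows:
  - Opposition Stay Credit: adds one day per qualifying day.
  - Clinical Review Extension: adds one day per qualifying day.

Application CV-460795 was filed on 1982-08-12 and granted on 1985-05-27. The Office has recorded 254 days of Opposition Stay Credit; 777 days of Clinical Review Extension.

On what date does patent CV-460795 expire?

(a) grant + 18 years → 27 May 2003.
(b) filing + 23 years → 12 August 2005.
Later of the two: 12 August 2005.
Opposition Stay Credit: +254 days → 23 April 2006.
Clinical Review Extension: +777 days → 8 June 2008.

June 8, 2008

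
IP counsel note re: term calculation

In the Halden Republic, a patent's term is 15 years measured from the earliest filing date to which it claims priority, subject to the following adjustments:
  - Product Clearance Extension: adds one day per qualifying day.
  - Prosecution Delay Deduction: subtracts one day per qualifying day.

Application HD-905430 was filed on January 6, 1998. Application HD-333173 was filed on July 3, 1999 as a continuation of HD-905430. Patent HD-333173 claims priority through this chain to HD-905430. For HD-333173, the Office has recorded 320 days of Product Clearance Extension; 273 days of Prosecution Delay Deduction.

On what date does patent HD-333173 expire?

February 22, 2013

Earliest priority filing: 6 January 1998.
Base term: 6 January 1998 + 15 years → 6 January 2013.
Product Clearance Extension: +320 days → 22 November 2013.
Prosecution Delay Deduction: −273 days → 22 February 2013.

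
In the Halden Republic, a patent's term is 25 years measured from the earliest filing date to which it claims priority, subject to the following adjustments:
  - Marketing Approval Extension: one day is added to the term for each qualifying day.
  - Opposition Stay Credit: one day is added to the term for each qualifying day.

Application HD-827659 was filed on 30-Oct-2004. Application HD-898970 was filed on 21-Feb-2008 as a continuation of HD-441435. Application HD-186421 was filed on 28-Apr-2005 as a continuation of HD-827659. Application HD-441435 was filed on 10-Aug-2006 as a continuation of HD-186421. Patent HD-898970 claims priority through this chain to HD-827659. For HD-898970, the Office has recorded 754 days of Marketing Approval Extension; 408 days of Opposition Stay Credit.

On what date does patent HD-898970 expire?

Earliest priority filing: 30 October 2004.
Base term: 30 October 2004 + 25 years → 30 October 2029.
Marketing Approval Extension: +754 days → 23 November 2031.
Opposition Stay Credit: +408 days → 4 January 2033.

2033-01-04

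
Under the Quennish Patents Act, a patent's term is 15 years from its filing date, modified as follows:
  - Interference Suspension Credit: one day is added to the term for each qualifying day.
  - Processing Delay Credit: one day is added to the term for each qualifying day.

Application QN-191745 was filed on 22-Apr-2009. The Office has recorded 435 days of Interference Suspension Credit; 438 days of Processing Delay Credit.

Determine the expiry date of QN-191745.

Base term: filing date + 15 years → 22 April 2024.
Interference Suspension Credit: +435 days → 1 July 2025.
Processing Delay Credit: +438 days → 12 September 2026.

2026-09-12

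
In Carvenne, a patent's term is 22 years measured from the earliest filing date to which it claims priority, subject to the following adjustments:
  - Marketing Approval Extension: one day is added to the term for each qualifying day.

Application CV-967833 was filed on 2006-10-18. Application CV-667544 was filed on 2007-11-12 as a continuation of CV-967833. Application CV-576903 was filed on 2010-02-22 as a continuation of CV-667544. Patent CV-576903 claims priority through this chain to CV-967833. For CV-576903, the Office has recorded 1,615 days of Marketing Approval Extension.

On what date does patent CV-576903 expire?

Earliest priority filing: 18 October 2006.
Base term: 18 October 2006 + 22 years → 18 October 2028.
Marketing Approval Extension: +1615 days → 21 March 2033.

March 21, 2033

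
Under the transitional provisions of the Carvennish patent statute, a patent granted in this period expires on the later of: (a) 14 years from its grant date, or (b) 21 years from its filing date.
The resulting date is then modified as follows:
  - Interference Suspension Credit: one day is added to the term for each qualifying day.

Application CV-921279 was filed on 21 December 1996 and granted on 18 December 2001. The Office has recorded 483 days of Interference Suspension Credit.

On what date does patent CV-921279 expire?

(a) grant + 14 years → 18 December 2015.
(b) filing + 21 years → 21 December 2017.
Later of the two: 21 December 2017.
Interference Suspension Credit: +483 days → 18 April 2019.

2019-04-18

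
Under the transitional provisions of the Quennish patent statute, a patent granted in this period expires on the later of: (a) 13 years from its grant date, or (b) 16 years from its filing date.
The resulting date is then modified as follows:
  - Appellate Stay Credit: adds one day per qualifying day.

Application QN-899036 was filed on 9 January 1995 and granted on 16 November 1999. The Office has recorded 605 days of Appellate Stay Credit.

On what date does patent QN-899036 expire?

July 14, 2014

(a) grant + 13 years → 16 November 2012.
(b) filing + 16 years → 9 January 2011.
Later of the two: 16 November 2012.
Appellate Stay Credit: +605 days → 14 July 2014.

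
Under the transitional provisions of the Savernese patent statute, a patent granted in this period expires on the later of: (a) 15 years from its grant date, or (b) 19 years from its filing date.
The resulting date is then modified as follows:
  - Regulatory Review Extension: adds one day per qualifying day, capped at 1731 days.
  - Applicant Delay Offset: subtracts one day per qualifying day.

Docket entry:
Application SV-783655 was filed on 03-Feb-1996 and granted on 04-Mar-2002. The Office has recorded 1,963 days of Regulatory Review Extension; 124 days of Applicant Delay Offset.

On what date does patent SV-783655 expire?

July 28, 2021

(a) grant + 15 years → 4 March 2017.
(b) filing + 19 years → 3 February 2015.
Later of the two: 4 March 2017.
Regulatory Review Extension: 1963 days claimed exceeds the 1731-day cap, so +1731 days → 29 November 2021.
Applicant Delay Offset: −124 days → 28 July 2021.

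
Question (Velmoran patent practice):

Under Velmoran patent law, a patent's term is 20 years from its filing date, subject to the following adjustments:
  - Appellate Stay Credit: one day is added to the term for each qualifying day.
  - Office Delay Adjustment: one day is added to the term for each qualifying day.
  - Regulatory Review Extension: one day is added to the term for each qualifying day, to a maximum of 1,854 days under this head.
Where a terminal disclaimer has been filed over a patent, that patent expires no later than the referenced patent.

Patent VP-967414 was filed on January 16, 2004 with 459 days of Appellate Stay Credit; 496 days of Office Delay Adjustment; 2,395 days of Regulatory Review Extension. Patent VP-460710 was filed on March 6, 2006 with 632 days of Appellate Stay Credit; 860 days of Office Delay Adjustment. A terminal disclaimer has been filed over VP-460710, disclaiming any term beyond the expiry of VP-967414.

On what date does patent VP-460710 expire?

April 6, 2030

Natural term of VP-460710:
  Base: filing + 20 years → 6 March 2026.
  Appellate Stay Credit: +632 days → 28 November 2027.
  Office Delay Adjustment: +860 days → 6 April 2030.
Expiry of referenced patent VP-967414:
  Base: filing + 20 years → 16 January 2024.
  Appellate Stay Credit: +459 days → 19 April 2025.
  Office Delay Adjustment: +496 days → 28 August 2026.
  Regulatory Review Extension: 2395 days claimed exceeds the 1854-day cap, so +1854 days → 25 September 2031.
Terminal disclaimer: VP-460710 expires on the earlier of 6 April 2030 and 25 September 2031.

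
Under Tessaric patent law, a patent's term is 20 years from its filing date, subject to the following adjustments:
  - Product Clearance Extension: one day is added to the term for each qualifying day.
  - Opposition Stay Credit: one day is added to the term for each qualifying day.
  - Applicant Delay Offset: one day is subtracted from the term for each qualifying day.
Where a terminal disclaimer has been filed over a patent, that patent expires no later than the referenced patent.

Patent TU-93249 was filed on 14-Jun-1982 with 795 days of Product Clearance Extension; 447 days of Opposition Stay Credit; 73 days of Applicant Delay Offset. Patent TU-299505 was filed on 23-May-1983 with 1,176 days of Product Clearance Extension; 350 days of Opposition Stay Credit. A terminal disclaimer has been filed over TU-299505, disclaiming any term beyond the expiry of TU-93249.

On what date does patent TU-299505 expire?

Natural term of TU-299505:
  Base: filing + 20 years → 23 May 2003.
  Product Clearance Extension: +1176 days → 11 August 2006.
  Opposition Stay Credit: +350 days → 27 July 2007.
Expiry of referenced patent TU-93249:
  Base: filing + 20 years → 14 June 2002.
  Product Clearance Extension: +795 days → 17 August 2004.
  Opposition Stay Credit: +447 days → 7 November 2005.
  Applicant Delay Offset: −73 days → 26 August 2005.
Terminal disclaimer: TU-299505 expires on the earlier of 27 July 2007 and 26 August 2005.

2005-08-26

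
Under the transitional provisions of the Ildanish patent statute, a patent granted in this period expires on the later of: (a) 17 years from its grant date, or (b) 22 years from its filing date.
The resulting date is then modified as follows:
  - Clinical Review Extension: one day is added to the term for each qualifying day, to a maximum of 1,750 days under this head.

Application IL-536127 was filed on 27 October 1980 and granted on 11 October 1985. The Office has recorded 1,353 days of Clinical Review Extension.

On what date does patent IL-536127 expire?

2006-07-11

(a) grant + 17 years → 11 October 2002.
(b) filing + 22 years → 27 October 2002.
Later of the two: 27 October 2002.
Clinical Review Extension: 1353 days (within the 1750-day cap) → +1353 days → 11 July 2006.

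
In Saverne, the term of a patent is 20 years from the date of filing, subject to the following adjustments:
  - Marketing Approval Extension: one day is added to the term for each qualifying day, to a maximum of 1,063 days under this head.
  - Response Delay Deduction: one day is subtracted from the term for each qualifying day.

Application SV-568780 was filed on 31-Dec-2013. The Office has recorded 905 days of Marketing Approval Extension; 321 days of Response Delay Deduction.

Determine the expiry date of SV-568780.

August 7, 2035

Base term: filing date + 20 years → 31 December 2033.
Marketing Approval Extension: 905 days (within the 1063-day cap) → +905 days → 23 June 2036.
Response Delay Deduction: −321 days → 7 August 2035.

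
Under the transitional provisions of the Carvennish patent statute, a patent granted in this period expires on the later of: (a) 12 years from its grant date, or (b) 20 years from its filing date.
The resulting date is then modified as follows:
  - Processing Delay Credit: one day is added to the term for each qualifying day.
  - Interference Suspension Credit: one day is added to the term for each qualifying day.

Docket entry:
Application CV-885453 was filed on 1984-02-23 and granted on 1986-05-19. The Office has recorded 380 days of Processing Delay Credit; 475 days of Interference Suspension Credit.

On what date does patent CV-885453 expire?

June 27, 2006

(a) grant + 12 years → 19 May 1998.
(b) filing + 20 years → 23 February 2004.
Later of the two: 23 February 2004.
Processing Delay Credit: +380 days → 9 March 2005.
Interference Suspension Credit: +475 days → 27 June 2006.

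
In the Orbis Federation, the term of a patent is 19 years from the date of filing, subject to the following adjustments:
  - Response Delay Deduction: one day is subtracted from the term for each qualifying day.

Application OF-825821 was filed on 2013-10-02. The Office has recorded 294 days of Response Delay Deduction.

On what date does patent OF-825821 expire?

December 13, 2031

Base term: filing date + 19 years → 2 October 2032.
Response Delay Deduction: −294 days → 13 December 2031.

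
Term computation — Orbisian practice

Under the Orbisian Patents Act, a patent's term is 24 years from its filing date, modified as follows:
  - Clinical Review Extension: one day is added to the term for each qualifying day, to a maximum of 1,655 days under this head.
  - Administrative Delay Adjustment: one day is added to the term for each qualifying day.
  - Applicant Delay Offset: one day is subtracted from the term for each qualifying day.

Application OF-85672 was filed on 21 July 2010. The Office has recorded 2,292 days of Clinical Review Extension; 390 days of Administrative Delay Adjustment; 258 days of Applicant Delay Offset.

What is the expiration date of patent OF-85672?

2039-06-12

Base term: filing date + 24 years → 21 July 2034.
Clinical Review Extension: 2292 days claimed exceeds the 1655-day cap, so +1655 days → 31 January 2039.
Administrative Delay Adjustment: +390 days → 25 February 2040.
Applicant Delay Offset: −258 days → 12 June 2039.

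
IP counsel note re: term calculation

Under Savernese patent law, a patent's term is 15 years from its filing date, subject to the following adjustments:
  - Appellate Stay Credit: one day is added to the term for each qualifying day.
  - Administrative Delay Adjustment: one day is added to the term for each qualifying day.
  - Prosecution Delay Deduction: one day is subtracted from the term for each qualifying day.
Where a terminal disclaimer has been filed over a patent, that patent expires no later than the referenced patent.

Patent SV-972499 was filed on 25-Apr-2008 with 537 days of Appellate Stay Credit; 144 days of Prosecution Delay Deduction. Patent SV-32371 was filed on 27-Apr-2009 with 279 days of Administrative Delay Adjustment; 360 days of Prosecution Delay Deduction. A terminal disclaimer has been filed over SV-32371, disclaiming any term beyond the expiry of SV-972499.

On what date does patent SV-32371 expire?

Natural term of SV-32371:
  Base: filing + 15 years → 27 April 2024.
  Administrative Delay Adjustment: +279 days → 31 January 2025.
  Prosecution Delay Deduction: −360 days → 6 February 2024.
Expiry of referenced patent SV-972499:
  Base: filing + 15 years → 25 April 2023.
  Appellate Stay Credit: +537 days → 13 October 2024.
  Prosecution Delay Deduction: −144 days → 22 May 2024.
Terminal disclaimer: SV-32371 expires on the earlier of 6 February 2024 and 22 May 2024.

2024-02-06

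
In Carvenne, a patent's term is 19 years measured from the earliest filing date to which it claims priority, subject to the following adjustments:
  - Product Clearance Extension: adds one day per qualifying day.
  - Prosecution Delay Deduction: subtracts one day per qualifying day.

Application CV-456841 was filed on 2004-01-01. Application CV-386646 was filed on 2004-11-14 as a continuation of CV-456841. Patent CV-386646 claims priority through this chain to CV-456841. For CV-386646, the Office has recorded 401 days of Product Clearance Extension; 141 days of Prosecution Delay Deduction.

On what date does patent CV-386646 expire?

Earliest priority filing: 1 January 2004.
Base term: 1 January 2004 + 19 years → 1 January 2023.
Product Clearance Extension: +401 days → 6 February 2024.
Prosecution Delay Deduction: −141 days → 18 September 2023.

September 18, 2023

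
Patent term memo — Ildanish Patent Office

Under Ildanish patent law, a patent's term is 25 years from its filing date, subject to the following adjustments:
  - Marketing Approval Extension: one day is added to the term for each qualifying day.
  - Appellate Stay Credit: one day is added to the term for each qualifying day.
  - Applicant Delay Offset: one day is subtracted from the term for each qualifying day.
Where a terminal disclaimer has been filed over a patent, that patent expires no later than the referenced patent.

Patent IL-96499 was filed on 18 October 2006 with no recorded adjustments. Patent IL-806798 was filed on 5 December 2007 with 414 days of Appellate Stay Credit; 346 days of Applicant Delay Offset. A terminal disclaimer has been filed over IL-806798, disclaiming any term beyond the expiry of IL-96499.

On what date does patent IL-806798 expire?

2031-10-18

Natural term of IL-806798:
  Base: filing + 25 years → 5 December 2032.
  Appellate Stay Credit: +414 days → 23 January 2034.
  Applicant Delay Offset: −346 days → 11 February 2033.
Expiry of referenced patent IL-96499:
  Base: filing + 25 years → 18 October 2031.
Terminal disclaimer: IL-806798 expires on the earlier of 11 February 2033 and 18 October 2031.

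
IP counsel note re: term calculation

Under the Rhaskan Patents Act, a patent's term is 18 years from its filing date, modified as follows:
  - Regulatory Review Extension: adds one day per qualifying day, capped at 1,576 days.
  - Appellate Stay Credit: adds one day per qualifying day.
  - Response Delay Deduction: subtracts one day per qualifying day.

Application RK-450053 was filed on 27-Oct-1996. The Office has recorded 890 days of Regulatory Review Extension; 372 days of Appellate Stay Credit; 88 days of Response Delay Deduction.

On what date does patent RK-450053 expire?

Base term: filing date + 18 years → 27 October 2014.
Regulatory Review Extension: 890 days (within the 1576-day cap) → +890 days → 4 April 2017.
Appellate Stay Credit: +372 days → 11 April 2018.
Response Delay Deduction: −88 days → 13 January 2018.

January 13, 2018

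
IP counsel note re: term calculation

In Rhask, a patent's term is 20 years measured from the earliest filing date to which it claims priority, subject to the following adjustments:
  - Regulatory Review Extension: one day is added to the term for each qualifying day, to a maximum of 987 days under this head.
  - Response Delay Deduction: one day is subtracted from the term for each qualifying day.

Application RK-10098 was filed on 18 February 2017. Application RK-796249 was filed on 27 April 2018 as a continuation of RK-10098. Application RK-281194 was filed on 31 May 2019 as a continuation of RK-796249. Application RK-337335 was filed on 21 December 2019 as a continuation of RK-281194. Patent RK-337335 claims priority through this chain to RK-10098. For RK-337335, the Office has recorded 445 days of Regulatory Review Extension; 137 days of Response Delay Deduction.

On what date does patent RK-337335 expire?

December 23, 2037

Earliest priority filing: 18 February 2017.
Base term: 18 February 2017 + 20 years → 18 February 2037.
Regulatory Review Extension: 445 days (within the 987-day cap) → +445 days → 9 May 2038.
Response Delay Deduction: −137 days → 23 December 2037.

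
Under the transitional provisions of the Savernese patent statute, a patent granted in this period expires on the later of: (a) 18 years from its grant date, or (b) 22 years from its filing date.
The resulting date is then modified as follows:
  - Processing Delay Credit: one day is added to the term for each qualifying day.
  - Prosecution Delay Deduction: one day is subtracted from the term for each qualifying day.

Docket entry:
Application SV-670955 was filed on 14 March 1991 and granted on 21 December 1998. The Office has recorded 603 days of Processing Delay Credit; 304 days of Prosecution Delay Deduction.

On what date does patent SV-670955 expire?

(a) grant + 18 years → 21 December 2016.
(b) filing + 22 years → 14 March 2013.
Later of the two: 21 December 2016.
Processing Delay Credit: +603 days → 16 August 2018.
Prosecution Delay Deduction: −304 days → 16 October 2017.

2017-10-16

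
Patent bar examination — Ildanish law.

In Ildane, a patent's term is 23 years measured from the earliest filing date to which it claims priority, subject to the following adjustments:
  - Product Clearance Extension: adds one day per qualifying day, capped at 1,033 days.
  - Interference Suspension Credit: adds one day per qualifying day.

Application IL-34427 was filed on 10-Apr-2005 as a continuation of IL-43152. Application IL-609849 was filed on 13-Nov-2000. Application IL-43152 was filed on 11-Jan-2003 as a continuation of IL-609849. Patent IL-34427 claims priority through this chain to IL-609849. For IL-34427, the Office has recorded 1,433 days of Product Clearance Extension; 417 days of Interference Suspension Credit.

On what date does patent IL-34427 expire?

November 2, 2027

Earliest priority filing: 13 November 2000.
Base term: 13 November 2000 + 23 years → 13 November 2023.
Product Clearance Extension: 1433 days claimed exceeds the 1033-day cap, so +1033 days → 11 September 2026.
Interference Suspension Credit: +417 days → 2 November 2027.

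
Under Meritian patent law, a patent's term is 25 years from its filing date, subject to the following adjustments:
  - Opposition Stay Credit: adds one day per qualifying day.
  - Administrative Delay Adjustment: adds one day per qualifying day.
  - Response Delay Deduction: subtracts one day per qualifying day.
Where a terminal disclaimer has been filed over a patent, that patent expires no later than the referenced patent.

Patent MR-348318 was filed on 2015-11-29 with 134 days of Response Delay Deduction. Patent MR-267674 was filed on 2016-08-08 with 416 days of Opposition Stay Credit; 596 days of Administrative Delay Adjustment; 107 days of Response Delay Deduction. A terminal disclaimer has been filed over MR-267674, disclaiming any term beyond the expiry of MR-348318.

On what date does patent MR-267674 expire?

July 18, 2040

Natural term of MR-267674:
  Base: filing + 25 years → 8 August 2041.
  Opposition Stay Credit: +416 days → 28 September 2042.
  Administrative Delay Adjustment: +596 days → 16 May 2044.
  Response Delay Deduction: −107 days → 30 January 2044.
Expiry of referenced patent MR-348318:
  Base: filing + 25 years → 29 November 2040.
  Response Delay Deduction: −134 days → 18 July 2040.
Terminal disclaimer: MR-267674 expires on the earlier of 30 January 2044 and 18 July 2040.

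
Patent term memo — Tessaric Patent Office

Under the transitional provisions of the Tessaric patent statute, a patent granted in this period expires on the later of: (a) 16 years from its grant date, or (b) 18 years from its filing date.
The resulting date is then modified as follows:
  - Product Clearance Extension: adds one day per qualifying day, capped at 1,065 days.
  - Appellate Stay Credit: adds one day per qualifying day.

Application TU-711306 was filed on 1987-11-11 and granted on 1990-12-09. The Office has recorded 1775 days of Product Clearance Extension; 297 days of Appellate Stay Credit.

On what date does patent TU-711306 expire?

(a) grant + 16 years → 9 December 2006.
(b) filing + 18 years → 11 November 2005.
Later of the two: 9 December 2006.
Product Clearance Extension: 1775 days claimed exceeds the 1065-day cap, so +1065 days → 8 November 2009.
Appellate Stay Credit: +297 days → 1 September 2010.

2010-09-01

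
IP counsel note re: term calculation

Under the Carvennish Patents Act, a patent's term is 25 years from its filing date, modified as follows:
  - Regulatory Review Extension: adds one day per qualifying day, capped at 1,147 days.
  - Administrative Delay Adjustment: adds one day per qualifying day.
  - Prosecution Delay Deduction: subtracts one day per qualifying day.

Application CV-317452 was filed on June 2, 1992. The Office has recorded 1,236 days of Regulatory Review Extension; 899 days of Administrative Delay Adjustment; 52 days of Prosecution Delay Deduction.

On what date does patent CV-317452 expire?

Base term: filing date + 25 years → 2 June 2017.
Regulatory Review Extension: 1236 days claimed exceeds the 1147-day cap, so +1147 days → 23 July 2020.
Administrative Delay Adjustment: +899 days → 8 January 2023.
Prosecution Delay Deduction: −52 days → 17 November 2022.

2022-11-17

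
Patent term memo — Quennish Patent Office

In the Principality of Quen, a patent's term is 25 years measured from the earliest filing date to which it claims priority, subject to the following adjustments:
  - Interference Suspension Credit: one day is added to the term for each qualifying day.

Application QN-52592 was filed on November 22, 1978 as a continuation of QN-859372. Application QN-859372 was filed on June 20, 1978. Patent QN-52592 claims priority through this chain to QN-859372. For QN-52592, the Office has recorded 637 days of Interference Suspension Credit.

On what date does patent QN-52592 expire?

2005-03-18

Earliest priority filing: 20 June 1978.
Base term: 20 June 1978 + 25 years → 20 June 2003.
Interference Suspension Credit: +637 days → 18 March 2005.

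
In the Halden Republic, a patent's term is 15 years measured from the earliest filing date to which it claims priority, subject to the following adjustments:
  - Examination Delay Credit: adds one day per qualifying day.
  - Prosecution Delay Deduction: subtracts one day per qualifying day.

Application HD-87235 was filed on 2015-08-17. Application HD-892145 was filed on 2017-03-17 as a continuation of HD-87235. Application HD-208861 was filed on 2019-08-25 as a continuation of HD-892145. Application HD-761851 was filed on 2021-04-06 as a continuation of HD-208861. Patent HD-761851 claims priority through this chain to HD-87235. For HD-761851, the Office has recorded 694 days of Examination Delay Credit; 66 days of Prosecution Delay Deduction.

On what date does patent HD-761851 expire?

Earliest priority filing: 17 August 2015.
Base term: 17 August 2015 + 15 years → 17 August 2030.
Examination Delay Credit: +694 days → 11 July 2032.
Prosecution Delay Deduction: −66 days → 6 May 2032.

2032-05-06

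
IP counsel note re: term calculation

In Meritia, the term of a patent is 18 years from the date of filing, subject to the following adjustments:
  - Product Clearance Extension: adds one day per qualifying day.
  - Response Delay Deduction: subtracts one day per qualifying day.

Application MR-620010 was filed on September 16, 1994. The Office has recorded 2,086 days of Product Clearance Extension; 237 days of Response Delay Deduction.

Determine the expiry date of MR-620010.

October 9, 2017

Base term: filing date + 18 years → 16 September 2012.
Product Clearance Extension: +2086 days → 3 June 2018.
Response Delay Deduction: −237 days → 9 October 2017.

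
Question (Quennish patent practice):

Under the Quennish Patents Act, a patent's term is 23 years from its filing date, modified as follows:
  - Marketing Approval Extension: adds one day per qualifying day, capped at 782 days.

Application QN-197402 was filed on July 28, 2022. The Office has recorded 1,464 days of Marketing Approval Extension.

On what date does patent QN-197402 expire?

September 18, 2047

Base term: filing date + 23 years → 28 July 2045.
Marketing Approval Extension: 1464 days claimed exceeds the 782-day cap, so +782 days → 18 September 2047.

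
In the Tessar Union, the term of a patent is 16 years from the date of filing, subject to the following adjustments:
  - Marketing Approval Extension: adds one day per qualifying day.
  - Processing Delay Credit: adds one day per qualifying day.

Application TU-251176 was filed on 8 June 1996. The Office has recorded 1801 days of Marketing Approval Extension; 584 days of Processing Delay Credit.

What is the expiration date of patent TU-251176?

Base term: filing date + 16 years → 8 June 2012.
Marketing Approval Extension: +1801 days → 14 May 2017.
Processing Delay Credit: +584 days → 19 December 2018.

December 19, 2018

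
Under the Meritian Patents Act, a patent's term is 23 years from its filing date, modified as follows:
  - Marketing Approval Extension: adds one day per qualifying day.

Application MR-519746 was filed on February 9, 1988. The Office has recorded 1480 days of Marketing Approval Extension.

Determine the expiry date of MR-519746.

Base term: filing date + 23 years → 9 February 2011.
Marketing Approval Extension: +1480 days → 28 February 2015.

2015-02-28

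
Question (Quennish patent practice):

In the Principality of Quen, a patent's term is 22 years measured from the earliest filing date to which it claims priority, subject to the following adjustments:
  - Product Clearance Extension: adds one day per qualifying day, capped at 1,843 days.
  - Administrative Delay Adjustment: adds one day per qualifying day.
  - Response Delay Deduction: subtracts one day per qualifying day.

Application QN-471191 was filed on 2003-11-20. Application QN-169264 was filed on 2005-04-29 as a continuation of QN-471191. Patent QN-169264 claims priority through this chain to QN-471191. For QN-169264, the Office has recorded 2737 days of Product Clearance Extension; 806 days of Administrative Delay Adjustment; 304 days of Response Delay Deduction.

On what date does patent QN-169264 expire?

April 22, 2032

Earliest priority filing: 20 November 2003.
Base term: 20 November 2003 + 22 years → 20 November 2025.
Product Clearance Extension: 2737 days claimed exceeds the 1843-day cap, so +1843 days → 7 December 2030.
Administrative Delay Adjustment: +806 days → 20 February 2033.
Response Delay Deduction: −304 days → 22 April 2032.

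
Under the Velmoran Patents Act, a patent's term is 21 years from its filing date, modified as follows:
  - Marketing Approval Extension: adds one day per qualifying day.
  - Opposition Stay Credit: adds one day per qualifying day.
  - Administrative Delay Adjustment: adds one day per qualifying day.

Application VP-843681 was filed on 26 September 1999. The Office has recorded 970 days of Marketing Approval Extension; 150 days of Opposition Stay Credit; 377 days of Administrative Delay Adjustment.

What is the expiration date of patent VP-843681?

November 1, 2024

Base term: filing date + 21 years → 26 September 2020.
Marketing Approval Extension: +970 days → 24 May 2023.
Opposition Stay Credit: +150 days → 21 October 2023.
Administrative Delay Adjustment: +377 days → 1 November 2024.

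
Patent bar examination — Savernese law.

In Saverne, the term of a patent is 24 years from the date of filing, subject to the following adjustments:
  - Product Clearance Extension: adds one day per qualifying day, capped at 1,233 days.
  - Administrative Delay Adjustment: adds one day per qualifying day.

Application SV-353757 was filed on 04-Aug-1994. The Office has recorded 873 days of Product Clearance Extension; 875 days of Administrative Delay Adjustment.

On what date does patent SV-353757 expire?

Base term: filing date + 24 years → 4 August 2018.
Product Clearance Extension: 873 days (within the 1233-day cap) → +873 days → 24 December 2020.
Administrative Delay Adjustment: +875 days → 18 May 2023.

2023-05-18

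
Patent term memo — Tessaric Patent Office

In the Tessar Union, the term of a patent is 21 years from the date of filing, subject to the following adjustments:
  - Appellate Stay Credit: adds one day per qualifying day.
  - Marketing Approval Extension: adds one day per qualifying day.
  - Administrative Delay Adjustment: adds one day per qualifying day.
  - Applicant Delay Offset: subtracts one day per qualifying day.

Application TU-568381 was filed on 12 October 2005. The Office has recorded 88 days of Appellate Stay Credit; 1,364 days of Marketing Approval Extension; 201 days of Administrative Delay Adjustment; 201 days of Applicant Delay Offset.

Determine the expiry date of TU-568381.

October 3, 2030

Base term: filing date + 21 years → 12 October 2026.
Appellate Stay Credit: +88 days → 8 January 2027.
Marketing Approval Extension: +1364 days → 3 October 2030.
Administrative Delay Adjustment: +201 days → 22 April 2031.
Applicant Delay Offset: −201 days → 3 October 2030.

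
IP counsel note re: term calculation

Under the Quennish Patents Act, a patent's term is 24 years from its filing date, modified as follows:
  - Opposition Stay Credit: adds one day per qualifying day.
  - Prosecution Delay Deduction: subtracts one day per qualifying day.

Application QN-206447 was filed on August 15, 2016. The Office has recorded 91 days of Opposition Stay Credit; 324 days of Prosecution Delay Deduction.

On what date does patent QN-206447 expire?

December 26, 2039

Base term: filing date + 24 years → 15 August 2040.
Opposition Stay Credit: +91 days → 14 November 2040.
Prosecution Delay Deduction: −324 days → 26 December 2039.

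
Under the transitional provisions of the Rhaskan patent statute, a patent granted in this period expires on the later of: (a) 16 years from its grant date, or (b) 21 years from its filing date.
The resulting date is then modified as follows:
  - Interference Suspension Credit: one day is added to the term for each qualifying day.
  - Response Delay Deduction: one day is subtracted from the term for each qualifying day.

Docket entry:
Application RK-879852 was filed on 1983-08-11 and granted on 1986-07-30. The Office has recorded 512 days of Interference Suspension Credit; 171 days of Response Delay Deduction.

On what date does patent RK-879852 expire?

(a) grant + 16 years → 30 July 2002.
(b) filing + 21 years → 11 August 2004.
Later of the two: 11 August 2004.
Interference Suspension Credit: +512 days → 5 January 2006.
Response Delay Deduction: −171 days → 18 July 2005.

2005-07-18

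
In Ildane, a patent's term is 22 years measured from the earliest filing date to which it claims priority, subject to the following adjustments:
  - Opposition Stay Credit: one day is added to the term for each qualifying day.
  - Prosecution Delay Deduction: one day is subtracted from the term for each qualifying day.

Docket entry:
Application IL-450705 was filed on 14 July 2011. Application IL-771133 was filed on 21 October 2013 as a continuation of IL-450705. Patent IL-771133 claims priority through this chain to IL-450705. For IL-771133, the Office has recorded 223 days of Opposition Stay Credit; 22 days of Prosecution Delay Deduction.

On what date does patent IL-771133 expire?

January 31, 2034

Earliest priority filing: 14 July 2011.
Base term: 14 July 2011 + 22 years → 14 July 2033.
Opposition Stay Credit: +223 days → 22 February 2034.
Prosecution Delay Deduction: −22 days → 31 January 2034.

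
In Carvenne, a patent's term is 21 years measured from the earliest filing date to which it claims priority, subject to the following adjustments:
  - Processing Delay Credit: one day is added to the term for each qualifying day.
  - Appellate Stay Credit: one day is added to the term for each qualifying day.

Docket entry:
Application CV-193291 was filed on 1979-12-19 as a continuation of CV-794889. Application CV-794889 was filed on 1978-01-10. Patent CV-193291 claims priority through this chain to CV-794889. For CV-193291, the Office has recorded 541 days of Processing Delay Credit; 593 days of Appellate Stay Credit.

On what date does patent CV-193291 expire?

Earliest priority filing: 10 January 1978.
Base term: 10 January 1978 + 21 years → 10 January 1999.
Processing Delay Credit: +541 days → 4 July 2000.
Appellate Stay Credit: +593 days → 17 February 2002.

2002-02-17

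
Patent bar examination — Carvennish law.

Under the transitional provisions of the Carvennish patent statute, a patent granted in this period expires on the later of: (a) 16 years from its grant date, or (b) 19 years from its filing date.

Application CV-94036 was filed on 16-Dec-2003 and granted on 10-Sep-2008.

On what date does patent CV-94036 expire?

(a) grant + 16 years → 10 September 2024.
(b) filing + 19 years → 16 December 2022.
Later of the two: 10 September 2024.

September 10, 2024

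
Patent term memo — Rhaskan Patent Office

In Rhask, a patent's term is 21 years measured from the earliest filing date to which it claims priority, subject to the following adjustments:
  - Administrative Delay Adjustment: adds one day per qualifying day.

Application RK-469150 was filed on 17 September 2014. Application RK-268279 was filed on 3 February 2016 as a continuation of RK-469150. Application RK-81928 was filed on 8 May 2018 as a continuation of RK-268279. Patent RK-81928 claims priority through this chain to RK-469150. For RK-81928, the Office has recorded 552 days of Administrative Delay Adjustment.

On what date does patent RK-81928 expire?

2037-03-22

Earliest priority filing: 17 September 2014.
Base term: 17 September 2014 + 21 years → 17 September 2035.
Administrative Delay Adjustment: +552 days → 22 March 2037.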